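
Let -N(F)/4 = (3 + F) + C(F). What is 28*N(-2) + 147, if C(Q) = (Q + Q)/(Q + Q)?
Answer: -77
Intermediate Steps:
C(Q) = 1 (C(Q) = (2*Q)/((2*Q)) = (2*Q)*(1/(2*Q)) = 1)
N(F) = -16 - 4*F (N(F) = -4*((3 + F) + 1) = -4*(4 + F) = -16 - 4*F)
28*N(-2) + 147 = 28*(-16 - 4*(-2)) + 147 = 28*(-16 + 8) + 147 = 28*(-8) + 147 = -224 + 147 = -77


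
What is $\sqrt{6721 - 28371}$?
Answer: $5 i \sqrt{866} \approx 147.14 i$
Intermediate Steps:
$\sqrt{6721 - 28371} = \sqrt{-21650} = 5 i \sqrt{866}$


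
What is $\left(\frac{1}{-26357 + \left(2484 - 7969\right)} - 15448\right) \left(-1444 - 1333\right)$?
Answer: $\frac{1365993017609}{31842} \approx 4.2899 \cdot 10^{7}$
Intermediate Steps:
$\left(\frac{1}{-26357 + \left(2484 - 7969\right)} - 15448\right) \left(-1444 - 1333\right) = \left(\frac{1}{-26357 + \left(2484 - 7969\right)} - 15448\right) \left(-2777\right) = \left(\frac{1}{-26357 - 5485} - 15448\right) \left(-2777\right) = \left(\frac{1}{-31842} - 15448\right) \left(-2777\right) = \left(- \frac{1}{31842} - 15448\right) \left(-2777\right) = \left(- \frac{491895217}{31842}\right) \left(-2777\right) = \frac{1365993017609}{31842}$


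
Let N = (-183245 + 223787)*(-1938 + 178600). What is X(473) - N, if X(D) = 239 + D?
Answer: -7162230092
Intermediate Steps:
N = 7162230804 (N = 40542*176662 = 7162230804)
X(473) - N = (239 + 473) - 1*7162230804 = 712 - 7162230804 = -7162230092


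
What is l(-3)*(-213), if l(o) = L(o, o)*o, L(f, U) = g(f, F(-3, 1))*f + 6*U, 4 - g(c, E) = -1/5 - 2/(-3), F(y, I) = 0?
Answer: -91377/5 ≈ -18275.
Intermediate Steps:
g(c, E) = 53/15 (g(c, E) = 4 - (-1/5 - 2/(-3)) = 4 - (-1*⅕ - 2*(-⅓)) = 4 - (-⅕ + ⅔) = 4 - 1*7/15 = 4 - 7/15 = 53/15)
L(f, U) = 6*U + 53*f/15 (L(f, U) = 53*f/15 + 6*U = 6*U + 53*f/15)
l(o) = 143*o²/15 (l(o) = (6*o + 53*o/15)*o = (143*o/15)*o = 143*o²/15)
l(-3)*(-213) = ((143/15)*(-3)²)*(-213) = ((143/15)*9)*(-213) = (429/5)*(-213) = -91377/5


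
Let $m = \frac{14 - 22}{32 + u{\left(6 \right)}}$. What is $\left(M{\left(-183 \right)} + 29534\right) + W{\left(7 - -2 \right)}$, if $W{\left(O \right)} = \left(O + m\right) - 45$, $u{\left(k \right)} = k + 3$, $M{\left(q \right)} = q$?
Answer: $\frac{1201907}{41} \approx 29315.0$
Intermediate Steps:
$u{\left(k \right)} = 3 + k$
$m = - \frac{8}{41}$ ($m = \frac{14 - 22}{32 + \left(3 + 6\right)} = - \frac{8}{32 + 9} = - \frac{8}{41} \approx -0.19512$)
$W{\left(O \right)} = - \frac{1853}{41} + O$ ($W{\left(O \right)} = \left(O - \frac{8}{41}\right) - 45 = \left(- \frac{8}{41} + O\right) - 45 = - \frac{1853}{41} + O$)
$\left(M{\left(-183 \right)} + 29534\right) + W{\left(7 - -2 \right)} = \left(-183 + 29534\right) + \left(- \frac{1853}{41} + \left(7 - -2\right)\right) = 29351 + \left(- \frac{1853}{41} + \left(7 + 2\right)\right) = 29351 + \left(- \frac{1853}{41} + 9\right) = 29351 - \frac{1484}{41} = \frac{1201907}{41}$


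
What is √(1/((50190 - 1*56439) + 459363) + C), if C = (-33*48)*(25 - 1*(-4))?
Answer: I*√116434884868582/50346 ≈ 214.33*I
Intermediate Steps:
C = -45936 (C = -1584*(25 + 4) = -1584*29 = -45936)
√(1/((50190 - 1*56439) + 459363) + C) = √(1/((50190 - 1*56439) + 459363) - 45936) = √(1/((50190 - 56439) + 459363) - 45936) = √(1/(-6249 + 459363) - 45936) = √(1/453114 - 45936) = √(-20814244703/453114) = I*√116434884868582/50346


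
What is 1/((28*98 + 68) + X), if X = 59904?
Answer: 1/62716 ≈ 1.5945e-5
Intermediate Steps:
1/((28*98 + 68) + X) = 1/((28*98 + 68) + 59904) = 1/((2744 + 68) + 59904) = 1/(2812 + 59904) = 1/62716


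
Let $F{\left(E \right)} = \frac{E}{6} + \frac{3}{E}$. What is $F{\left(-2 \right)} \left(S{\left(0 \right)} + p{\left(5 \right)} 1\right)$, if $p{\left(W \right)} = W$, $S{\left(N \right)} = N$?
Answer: $- \frac{55}{6} \approx -9.1667$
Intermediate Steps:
$F{\left(E \right)} = \frac{3}{E} + \frac{E}{6}$ ($F{\left(E \right)} = E \frac{1}{6} + \frac{3}{E} = \frac{E}{6} + \frac{3}{E} = \frac{3}{E} + \frac{E}{6}$)
$F{\left(-2 \right)} \left(S{\left(0 \right)} + p{\left(5 \right)} 1\right) = \left(\frac{3}{-2} + \frac{1}{6} \left(-2\right)\right) \left(0 + 5 \cdot 1\right) = \left(3 \left(- \frac{1}{2}\right) - \frac{1}{3}\right) \left(0 + 5\right) = \left(- \frac{3}{2} - \frac{1}{3}\right) 5 = \left(- \frac{11}{6}\right) 5 = - \frac{55}{6}$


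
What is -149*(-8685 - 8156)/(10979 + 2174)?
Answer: 2509309/13153 ≈ 190.78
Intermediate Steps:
-149*(-8685 - 8156)/(10979 + 2174) = -(-2509309)/13153 = -149*(-16841/13153) = 2509309/13153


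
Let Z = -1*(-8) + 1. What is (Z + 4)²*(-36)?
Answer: -6084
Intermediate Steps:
Z = 9 (Z = 8 + 1 = 9)
(Z + 4)²*(-36) = (9 + 4)²*(-36) = 13²*(-36) = 169*(-36) = -6084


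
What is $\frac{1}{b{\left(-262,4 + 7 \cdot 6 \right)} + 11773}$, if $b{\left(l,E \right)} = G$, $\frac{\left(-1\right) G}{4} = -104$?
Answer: $\frac{1}{12189} \approx 8.2041 \cdot 10^{-5}$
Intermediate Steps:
$G = 416$ ($G = \left(-4\right) \left(-104\right) = 416$)
$b{\left(l,E \right)} = 416$
$\frac{1}{b{\left(-262,4 + 7 \cdot 6 \right)} + 11773} = \frac{1}{416 + 11773} = \frac{1}{12189}$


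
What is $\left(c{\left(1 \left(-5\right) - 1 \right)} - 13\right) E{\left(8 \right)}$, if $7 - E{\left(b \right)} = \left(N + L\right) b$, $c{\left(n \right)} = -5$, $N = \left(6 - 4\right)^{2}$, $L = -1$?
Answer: $306$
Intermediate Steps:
$N = 4$ ($N = 2^{2} = 4$)
$E{\left(b \right)} = 7 - 3 b$ ($E{\left(b \right)} = 7 - \left(4 - 1\right) b = 7 - 3 b$)
$\left(c{\left(1 \left(-5\right) - 1 \right)} - 13\right) E{\left(8 \right)} = \left(-5 - 13\right) \left(7 - 24\right) = - 18 \left(7 - 24\right) = \left(-18\right) \left(-17\right) = 306$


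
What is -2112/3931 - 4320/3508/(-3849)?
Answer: -2374988232/4423125821 ≈ -0.53695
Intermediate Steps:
-2112/3931 - 4320/3508/(-3849) = -2112*1/3931 - 4320*1/3508*(-1/3849) = -2112/3931 - 1080/877*(-1/3849) = -2112/3931 + 360/1125191 = -2374988232/4423125821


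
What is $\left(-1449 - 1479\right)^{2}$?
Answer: $8573184$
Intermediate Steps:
$\left(-1449 - 1479\right)^{2} = \left(-2928\right)^{2} = 8573184$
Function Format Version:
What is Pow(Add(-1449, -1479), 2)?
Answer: 8573184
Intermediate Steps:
Pow(Add(-1449, -1479), 2) = Pow(-2928, 2) = 8573184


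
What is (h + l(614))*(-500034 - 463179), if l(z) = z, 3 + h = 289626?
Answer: -279560051481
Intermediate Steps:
h = 289623 (h = -3 + 289626 = 289623)
(h + l(614))*(-500034 - 463179) = (289623 + 614)*(-500034 - 463179) = 290237*(-963213) = -279560051481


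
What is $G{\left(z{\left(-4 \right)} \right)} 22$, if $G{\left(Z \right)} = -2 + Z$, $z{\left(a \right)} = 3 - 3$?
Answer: $-44$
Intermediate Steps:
$z{\left(a \right)} = 0$ ($z{\left(a \right)} = 3 - 3 = 0$)
$G{\left(z{\left(-4 \right)} \right)} 22 = \left(-2 + 0\right) 22 = \left(-2\right) 22 = -44$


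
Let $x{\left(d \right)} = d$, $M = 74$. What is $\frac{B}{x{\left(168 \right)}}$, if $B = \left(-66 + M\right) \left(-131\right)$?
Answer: $- \frac{131}{21} \approx -6.2381$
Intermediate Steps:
$B = -1048$ ($B = \left(-66 + 74\right) \left(-131\right) = 8 \left(-131\right) = -1048$)
$\frac{B}{x{\left(168 \right)}} = - \frac{1048}{168} = \left(-1048\right) \frac{1}{168} = - \frac{131}{21}$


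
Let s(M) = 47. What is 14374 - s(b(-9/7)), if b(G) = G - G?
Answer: 14327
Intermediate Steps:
b(G) = 0
14374 - s(b(-9/7)) = 14374 - 1*47 = 14374 - 47 = 14327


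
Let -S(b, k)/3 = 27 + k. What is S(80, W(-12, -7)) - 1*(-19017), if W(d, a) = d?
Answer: 18972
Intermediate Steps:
S(b, k) = -81 - 3*k (S(b, k) = -3*(27 + k) = -81 - 3*k)
S(80, W(-12, -7)) - 1*(-19017) = (-81 - 3*(-12)) - 1*(-19017) = (-81 + 36) + 19017 = -45 + 19017 = 18972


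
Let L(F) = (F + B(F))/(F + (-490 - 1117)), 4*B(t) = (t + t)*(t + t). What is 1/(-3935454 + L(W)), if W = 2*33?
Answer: -23/90515508 ≈ -2.5410e-7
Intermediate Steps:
W = 66
B(t) = t² (B(t) = ((t + t)*(t + t))/4 = ((2*t)*(2*t))/4 = (4*t²)/4 = t²)
L(F) = (F + F²)/(-1607 + F) (L(F) = (F + F²)/(F + (-490 - 1117)) = (F + F²)/(F - 1607) = (F + F²)/(-1607 + F))
1/(-3935454 + L(W)) = 1/(-3935454 + 66*(1 + 66)/(-1607 + 66)) = 1/(-3935454 + 66*67/(-1541)) = 1/(-3935454 + 66*(-1/1541)*67) = 1/(-3935454 - 66/23) = 1/(-90515508/23) = -23/90515508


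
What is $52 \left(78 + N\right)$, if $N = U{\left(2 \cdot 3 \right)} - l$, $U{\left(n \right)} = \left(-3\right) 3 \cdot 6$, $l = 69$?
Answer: $-2340$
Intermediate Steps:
$U{\left(n \right)} = -54$ ($U{\left(n \right)} = \left(-9\right) 6 = -54$)
$N = -123$ ($N = -54 - 69 = -123$)
$52 \left(78 + N\right) = 52 \left(78 - 123\right) = 52 \left(-45\right) = -2340$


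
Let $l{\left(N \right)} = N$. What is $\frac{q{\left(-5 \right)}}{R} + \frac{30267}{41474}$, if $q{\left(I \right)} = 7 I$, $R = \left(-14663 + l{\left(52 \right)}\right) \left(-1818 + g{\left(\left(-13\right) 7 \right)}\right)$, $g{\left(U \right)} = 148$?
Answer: $\frac{36926227360}{50599047269} \approx 0.72978$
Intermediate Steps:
$R = 24400370$ ($R = \left(-14663 + 52\right) \left(-1818 + 148\right) = \left(-14611\right) \left(-1670\right) = 24400370$)
$\frac{q{\left(-5 \right)}}{R} + \frac{30267}{41474} = \frac{7 \left(-5\right)}{24400370} + \frac{30267}{41474} = \left(-35\right) \frac{1}{24400370} + 30267 \cdot \frac{1}{41474} = - \frac{7}{4880074} + \frac{30267}{41474} = \frac{36926227360}{50599047269}$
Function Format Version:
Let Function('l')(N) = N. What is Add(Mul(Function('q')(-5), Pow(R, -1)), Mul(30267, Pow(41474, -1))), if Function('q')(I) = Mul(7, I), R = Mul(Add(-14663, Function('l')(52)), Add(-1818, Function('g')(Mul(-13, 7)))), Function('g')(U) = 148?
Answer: Rational(36926227360, 50599047269) ≈ 0.72978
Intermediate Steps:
R = 24400370 (R = Mul(Add(-14663, 52), Add(-1818, 148)) = Mul(-14611, -1670) = 24400370)
Add(Mul(Function('q')(-5), Pow(R, -1)), Mul(30267, Pow(41474, -1))) = Add(Mul(Mul(7, -5), Pow(24400370, -1)), Mul(30267, Pow(41474, -1))) = Add(Mul(-35, Rational(1, 24400370)), Mul(30267, Rational(1, 41474))) = Add(Rational(-7, 4880074), Rational(30267, 41474)) = Rational(36926227360, 50599047269)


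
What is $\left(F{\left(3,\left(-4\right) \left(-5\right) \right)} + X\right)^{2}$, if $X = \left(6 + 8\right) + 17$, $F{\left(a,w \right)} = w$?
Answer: $2601$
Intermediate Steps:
$X = 31$ ($X = 14 + 17 = 31$)
$\left(F{\left(3,\left(-4\right) \left(-5\right) \right)} + X\right)^{2} = \left(\left(-4\right) \left(-5\right) + 31\right)^{2} = \left(20 + 31\right)^{2} = 51^{2} = 2601$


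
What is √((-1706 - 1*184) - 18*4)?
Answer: 3*I*√218 ≈ 44.294*I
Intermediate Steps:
√((-1706 - 1*184) - 18*4) = √((-1706 - 184) - 72) = √(-1890 - 72) = √(-1962) = 3*I*√218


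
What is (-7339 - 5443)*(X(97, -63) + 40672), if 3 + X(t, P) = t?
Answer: -521071012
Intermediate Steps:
X(t, P) = -3 + t
(-7339 - 5443)*(X(97, -63) + 40672) = (-7339 - 5443)*((-3 + 97) + 40672) = -12782*(94 + 40672) = -12782*40766 = -521071012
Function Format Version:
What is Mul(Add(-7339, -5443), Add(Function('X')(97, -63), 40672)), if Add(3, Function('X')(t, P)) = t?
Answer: -521071012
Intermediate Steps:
Function('X')(t, P) = Add(-3, t)
Mul(Add(-7339, -5443), Add(Function('X')(97, -63), 40672)) = Mul(Add(-7339, -5443), Add(Add(-3, 97), 40672)) = Mul(-12782, Add(94, 40672)) = Mul(-12782, 40766) = -521071012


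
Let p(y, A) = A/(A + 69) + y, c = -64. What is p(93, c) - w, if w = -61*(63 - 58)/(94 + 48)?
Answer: 58467/710 ≈ 82.348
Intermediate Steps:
p(y, A) = y + A/(69 + A) (p(y, A) = A/(69 + A) + y = y + A/(69 + A))
w = -305/142 ≈ -2.1479
p(93, c) - w = (-64 + 69*93 - 64*93)/(69 - 64) - 1*(-305/142) = (-64 + 6417 - 5952)/5 + 305/142 = (⅕)*401 + 305/142 = 401/5 + 305/142 = 58467/710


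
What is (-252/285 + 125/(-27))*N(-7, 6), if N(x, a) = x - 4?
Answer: 155573/2565 ≈ 60.652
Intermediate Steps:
N(x, a) = -4 + x
(-252/285 + 125/(-27))*N(-7, 6) = (-252/285 + 125/(-27))*(-4 - 7) = (-252*1/285 + 125*(-1/27))*(-11) = (-84/95 - 125/27)*(-11) = -14143/2565*(-11) = 155573/2565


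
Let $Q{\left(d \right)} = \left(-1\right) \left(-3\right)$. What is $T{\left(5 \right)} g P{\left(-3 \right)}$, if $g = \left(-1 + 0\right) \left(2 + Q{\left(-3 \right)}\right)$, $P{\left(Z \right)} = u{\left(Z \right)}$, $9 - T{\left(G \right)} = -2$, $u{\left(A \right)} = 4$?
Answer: $-220$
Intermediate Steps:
$T{\left(G \right)} = 11$ ($T{\left(G \right)} = 9 - -2 = 9 + 2 = 11$)
$Q{\left(d \right)} = 3$
$P{\left(Z \right)} = 4$
$g = -5$ ($g = \left(-1 + 0\right) \left(2 + 3\right) = \left(-1\right) 5 = -5$)
$T{\left(5 \right)} g P{\left(-3 \right)} = 11 \left(-5\right) 4 = \left(-55\right) 4 = -220$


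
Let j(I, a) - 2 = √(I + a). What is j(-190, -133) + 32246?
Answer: 32248 + I*√323 ≈ 32248.0 + 17.972*I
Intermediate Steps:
j(I, a) = 2 + √(I + a)
j(-190, -133) + 32246 = (2 + √(-190 - 133)) + 32246 = (2 + √(-323)) + 32246 = (2 + I*√323) + 32246 = 32248 + I*√323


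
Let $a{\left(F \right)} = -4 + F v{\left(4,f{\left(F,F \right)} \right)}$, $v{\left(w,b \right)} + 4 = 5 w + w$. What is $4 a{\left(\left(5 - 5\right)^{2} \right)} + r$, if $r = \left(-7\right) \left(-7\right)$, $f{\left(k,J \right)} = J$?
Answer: $33$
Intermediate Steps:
$v{\left(w,b \right)} = -4 + 6 w$ ($v{\left(w,b \right)} = -4 + \left(5 w + w\right) = -4 + 6 w$)
$a{\left(F \right)} = -4 + 20 F$ ($a{\left(F \right)} = -4 + F \left(-4 + 6 \cdot 4\right) = -4 + F \left(-4 + 24\right) = -4 + F 20 = -4 + 20 F$)
$r = 49$
$4 a{\left(\left(5 - 5\right)^{2} \right)} + r = 4 \left(-4 + 20 \left(5 - 5\right)^{2}\right) + 49 = 4 \left(-4 + 20 \cdot 0^{2}\right) + 49 = 4 \left(-4 + 20 \cdot 0\right) + 49 = 4 \left(-4 + 0\right) + 49 = 4 \left(-4\right) + 49 = -16 + 49 = 33$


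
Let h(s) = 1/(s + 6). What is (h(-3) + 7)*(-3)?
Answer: -22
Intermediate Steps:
h(s) = 1/(6 + s)
(h(-3) + 7)*(-3) = (1/(6 - 3) + 7)*(-3) = (1/3 + 7)*(-3) = (22/3)*(-3) = -22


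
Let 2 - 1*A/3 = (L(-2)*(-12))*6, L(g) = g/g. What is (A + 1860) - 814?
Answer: 1268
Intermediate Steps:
L(g) = 1
A = 222 (A = 6 - 3*1*(-12)*6 = 6 - (-36)*6 = 6 - 3*(-72) = 6 + 216 = 222)
(A + 1860) - 814 = (222 + 1860) - 814 = 2082 - 814 = 1268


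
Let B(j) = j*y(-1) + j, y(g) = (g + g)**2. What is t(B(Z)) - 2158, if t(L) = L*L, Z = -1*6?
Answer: -1258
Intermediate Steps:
y(g) = 4*g**2 (y(g) = (2*g)**2 = 4*g**2)
Z = -6
B(j) = 5*j (B(j) = j*(4*(-1)**2) + j = j*(4*1) + j = j*4 + j = 4*j + j = 5*j)
t(L) = L**2
t(B(Z)) - 2158 = (5*(-6))**2 - 2158 = (-30)**2 - 2158 = 900 - 2158 = -1258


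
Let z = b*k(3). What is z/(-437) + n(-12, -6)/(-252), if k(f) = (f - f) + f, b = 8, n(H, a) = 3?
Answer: -2453/36708 ≈ -0.066825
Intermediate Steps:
k(f) = f (k(f) = 0 + f = f)
z = 24 (z = 8*3 = 24)
z/(-437) + n(-12, -6)/(-252) = 24/(-437) + 3/(-252) = 24*(-1/437) + 3*(-1/252) = -24/437 - 1/84 = -2453/36708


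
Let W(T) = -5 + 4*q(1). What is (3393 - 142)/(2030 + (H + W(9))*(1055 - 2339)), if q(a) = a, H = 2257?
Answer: -3251/2894674 ≈ -0.0011231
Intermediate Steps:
W(T) = -1 (W(T) = -5 + 4*1 = -5 + 4 = -1)
(3393 - 142)/(2030 + (H + W(9))*(1055 - 2339)) = (3393 - 142)/(2030 + (2257 - 1)*(1055 - 2339)) = 3251/(2030 + 2256*(-1284)) = 3251/(2030 - 2896704) = 3251/(-2894674) = 3251*(-1/2894674) = -3251/2894674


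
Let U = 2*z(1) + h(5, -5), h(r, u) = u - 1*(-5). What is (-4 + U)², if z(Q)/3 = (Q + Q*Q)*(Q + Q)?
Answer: 400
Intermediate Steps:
h(r, u) = 5 + u (h(r, u) = u + 5 = 5 + u)
z(Q) = 6*Q*(Q + Q²) (z(Q) = 3*((Q + Q*Q)*(Q + Q)) = 3*((Q + Q²)*(2*Q)) = 3*(2*Q*(Q + Q²)) = 6*Q*(Q + Q²))
U = 24 (U = 2*(6*1²*(1 + 1)) + (5 - 5) = 2*(6*1*2) + 0 = 2*12 + 0 = 24 + 0 = 24)
(-4 + U)² = (-4 + 24)² = 20² = 400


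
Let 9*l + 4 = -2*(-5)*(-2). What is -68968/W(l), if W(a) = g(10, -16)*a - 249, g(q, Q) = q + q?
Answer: 206904/907 ≈ 228.12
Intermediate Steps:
l = -8/3 (l = -4/9 + (-2*(-5)*(-2))/9 = -4/9 + (10*(-2))/9 = -4/9 + (⅑)*(-20) = -4/9 - 20/9 = -8/3 ≈ -2.6667)
g(q, Q) = 2*q
W(a) = -249 + 20*a (W(a) = (2*10)*a - 249 = 20*a - 249 = -249 + 20*a)
-68968/W(l) = -68968/(-249 + 20*(-8/3)) = -68968/(-249 - 160/3) = -68968/(-907/3) = -68968*(-3/907) = 206904/907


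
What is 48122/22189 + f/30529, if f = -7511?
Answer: 1302454959/677407981 ≈ 1.9227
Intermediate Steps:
48122/22189 + f/30529 = 48122/22189 - 7511/30529 = 1302454959/677407981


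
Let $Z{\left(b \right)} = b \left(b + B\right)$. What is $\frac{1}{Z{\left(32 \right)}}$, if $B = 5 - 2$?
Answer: $\frac{1}{1120} \approx 0.00089286$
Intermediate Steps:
$B = 3$
$Z{\left(b \right)} = b \left(3 + b\right)$ ($Z{\left(b \right)} = b \left(b + 3\right) = b \left(3 + b\right)$)
$\frac{1}{Z{\left(32 \right)}} = \frac{1}{32 \left(3 + 32\right)} = \frac{1}{32 \cdot 35} = \frac{1}{1120}$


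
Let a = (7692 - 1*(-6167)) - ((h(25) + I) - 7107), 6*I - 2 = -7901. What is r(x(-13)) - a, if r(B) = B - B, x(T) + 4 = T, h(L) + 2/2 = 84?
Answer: -44399/2 ≈ -22200.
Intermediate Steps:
h(L) = 83 (h(L) = -1 + 84 = 83)
I = -2633/2 (I = 1/3 + (1/6)*(-7901) = 1/3 - 7901/6 = -2633/2 ≈ -1316.5)
x(T) = -4 + T
r(B) = 0
a = 44399/2 (a = (7692 - 1*(-6167)) - ((83 - 2633/2) - 7107) = (7692 + 6167) - (-2467/2 - 7107) = 13859 - 1*(-16681/2) = 13859 + 16681/2 = 44399/2 ≈ 22200.)
r(x(-13)) - a = 0 - 1*44399/2 = 0 - 44399/2 = -44399/2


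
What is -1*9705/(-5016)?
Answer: 3235/1672 ≈ 1.9348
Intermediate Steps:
-1*9705/(-5016) = -9705*(-1/5016) = 3235/1672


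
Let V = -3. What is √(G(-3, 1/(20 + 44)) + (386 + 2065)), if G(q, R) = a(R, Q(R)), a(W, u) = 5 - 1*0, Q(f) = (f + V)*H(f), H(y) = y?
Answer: 2*√614 ≈ 49.558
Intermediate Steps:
Q(f) = f*(-3 + f) (Q(f) = (f - 3)*f = (-3 + f)*f = f*(-3 + f))
a(W, u) = 5 (a(W, u) = 5 + 0 = 5)
G(q, R) = 5
√(G(-3, 1/(20 + 44)) + (386 + 2065)) = √(5 + (386 + 2065)) = √(5 + 2451) = √2456 = 2*√614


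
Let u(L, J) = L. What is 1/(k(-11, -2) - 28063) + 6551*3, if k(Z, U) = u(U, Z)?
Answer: 551561444/28065 ≈ 19653.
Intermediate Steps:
k(Z, U) = U
1/(k(-11, -2) - 28063) + 6551*3 = 1/(-2 - 28063) + 6551*3 = 1/(-28065) + 19653 = -1/28065 + 19653 = 551561444/28065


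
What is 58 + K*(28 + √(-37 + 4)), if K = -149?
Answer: -4114 - 149*I*√33 ≈ -4114.0 - 855.94*I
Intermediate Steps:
58 + K*(28 + √(-37 + 4)) = 58 - 149*(28 + √(-37 + 4)) = 58 - 149*(28 + √(-33)) = 58 - 149*(28 + I*√33) = 58 + (-4172 - 149*I*√33) = -4114 - 149*I*√33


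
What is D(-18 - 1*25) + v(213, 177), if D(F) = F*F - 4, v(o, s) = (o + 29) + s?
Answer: 2264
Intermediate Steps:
v(o, s) = 29 + o + s (v(o, s) = (29 + o) + s = 29 + o + s)
D(F) = -4 + F² (D(F) = F² - 4 = -4 + F²)
D(-18 - 1*25) + v(213, 177) = (-4 + (-18 - 1*25)²) + (29 + 213 + 177) = (-4 + (-18 - 25)²) + 419 = (-4 + (-43)²) + 419 = (-4 + 1849) + 419 = 1845 + 419 = 2264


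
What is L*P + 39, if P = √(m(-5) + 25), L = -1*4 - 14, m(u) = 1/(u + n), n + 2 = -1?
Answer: 39 - 9*√398/2 ≈ -50.775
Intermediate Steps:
n = -3 (n = -2 - 1 = -3)
m(u) = 1/(-3 + u) (m(u) = 1/(u - 3) = 1/(-3 + u))
L = -18 (L = -4 - 14 = -18)
P = √398/4 (P = √(1/(-3 - 5) + 25) = √(1/(-8) + 25) = √(-⅛ + 25) = √(199/8) = √398/4 ≈ 4.9875)
L*P + 39 = -9*√398/2 + 39 = 39 - 9*√398/2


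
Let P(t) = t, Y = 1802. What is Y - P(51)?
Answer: 1751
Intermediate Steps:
Y - P(51) = 1802 - 1*51 = 1802 - 51 = 1751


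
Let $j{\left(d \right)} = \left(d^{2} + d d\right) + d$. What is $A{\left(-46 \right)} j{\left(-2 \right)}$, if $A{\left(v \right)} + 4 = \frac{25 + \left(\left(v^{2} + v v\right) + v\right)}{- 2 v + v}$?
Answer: $\frac{12081}{23} \approx 525.26$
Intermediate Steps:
$A{\left(v \right)} = -4 - \frac{25 + v + 2 v^{2}}{v}$ ($A{\left(v \right)} = -4 + \frac{25 + \left(\left(v^{2} + v v\right) + v\right)}{- 2 v + v} = -4 + \frac{25 + \left(\left(v^{2} + v^{2}\right) + v\right)}{\left(-1\right) v} = -4 + \left(25 + \left(2 v^{2} + v\right)\right) \left(- \frac{1}{v}\right) = -4 + \left(25 + \left(v + 2 v^{2}\right)\right) \left(- \frac{1}{v}\right) = -4 + \left(25 + v + 2 v^{2}\right) \left(- \frac{1}{v}\right) = -4 - \frac{25 + v + 2 v^{2}}{v}$)
$j{\left(d \right)} = d + 2 d^{2}$ ($j{\left(d \right)} = \left(d^{2} + d^{2}\right) + d = 2 d^{2} + d = d + 2 d^{2}$)
$A{\left(-46 \right)} j{\left(-2 \right)} = \left(-5 - \frac{25}{-46} - -92\right) \left(- 2 \left(1 + 2 \left(-2\right)\right)\right) = \left(-5 - - \frac{25}{46} + 92\right) \left(- 2 \left(1 - 4\right)\right) = \left(-5 + \frac{25}{46} + 92\right) \left(\left(-2\right) \left(-3\right)\right) = \frac{4027}{46} \cdot 6 = \frac{12081}{23}$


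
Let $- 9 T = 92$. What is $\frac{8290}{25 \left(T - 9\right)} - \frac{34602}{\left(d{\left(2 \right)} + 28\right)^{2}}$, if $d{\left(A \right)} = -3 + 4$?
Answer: $- \frac{42480132}{727465} \approx -58.395$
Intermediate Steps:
$T = - \frac{92}{9}$ ($T = \left(- \frac{1}{9}\right) 92 = - \frac{92}{9} \approx -10.222$)
$d{\left(A \right)} = 1$
$\frac{8290}{25 \left(T - 9\right)} - \frac{34602}{\left(d{\left(2 \right)} + 28\right)^{2}} = \frac{8290}{25 \left(- \frac{92}{9} - 9\right)} - \frac{34602}{\left(1 + 28\right)^{2}} = \frac{8290}{25 \left(- \frac{173}{9}\right)} - \frac{34602}{29^{2}} = \frac{8290}{- \frac{4325}{9}} - \frac{34602}{841} = 8290 \left(- \frac{9}{4325}\right) - \frac{34602}{841} = - \frac{14922}{865} - \frac{34602}{841} = - \frac{42480132}{727465}$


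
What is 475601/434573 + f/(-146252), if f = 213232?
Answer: -5776818121/15889292599 ≈ -0.36357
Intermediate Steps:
475601/434573 + f/(-146252) = 475601/434573 + 213232/(-146252) = 475601*(1/434573) + 213232*(-1/146252) = 475601/434573 - 53308/36563 = -5776818121/15889292599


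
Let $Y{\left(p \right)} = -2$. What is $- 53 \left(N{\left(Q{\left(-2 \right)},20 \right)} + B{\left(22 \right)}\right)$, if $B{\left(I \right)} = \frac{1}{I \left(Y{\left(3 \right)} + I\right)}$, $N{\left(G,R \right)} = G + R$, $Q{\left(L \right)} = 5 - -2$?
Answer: $- \frac{629693}{440} \approx -1431.1$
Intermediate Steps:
$Q{\left(L \right)} = 7$ ($Q{\left(L \right)} = 5 + 2 = 7$)
$B{\left(I \right)} = \frac{1}{I \left(-2 + I\right)}$
$- 53 \left(N{\left(Q{\left(-2 \right)},20 \right)} + B{\left(22 \right)}\right) = - 53 \left(\left(7 + 20\right) + \frac{1}{22 \left(-2 + 22\right)}\right) = - 53 \left(27 + \frac{1}{22 \cdot 20}\right) = - 53 \left(27 + \frac{1}{22} \cdot \frac{1}{20}\right) = - 53 \left(27 + \frac{1}{440}\right) = \left(-53\right) \frac{11881}{440} = - \frac{629693}{440}$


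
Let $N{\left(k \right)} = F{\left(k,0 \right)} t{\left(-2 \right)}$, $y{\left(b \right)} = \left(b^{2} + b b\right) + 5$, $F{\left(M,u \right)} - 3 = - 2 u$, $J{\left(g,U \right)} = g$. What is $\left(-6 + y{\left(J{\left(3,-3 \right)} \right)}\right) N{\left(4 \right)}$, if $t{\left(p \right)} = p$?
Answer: $-102$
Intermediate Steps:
$F{\left(M,u \right)} = 3 - 2 u$
$y{\left(b \right)} = 5 + 2 b^{2}$ ($y{\left(b \right)} = \left(b^{2} + b^{2}\right) + 5 = 2 b^{2} + 5 = 5 + 2 b^{2}$)
$N{\left(k \right)} = -6$ ($N{\left(k \right)} = \left(3 - 0\right) \left(-2\right) = \left(3 + 0\right) \left(-2\right) = 3 \left(-2\right) = -6$)
$\left(-6 + y{\left(J{\left(3,-3 \right)} \right)}\right) N{\left(4 \right)} = \left(-6 + \left(5 + 2 \cdot 3^{2}\right)\right) \left(-6\right) = \left(-6 + \left(5 + 2 \cdot 9\right)\right) \left(-6\right) = \left(-6 + \left(5 + 18\right)\right) \left(-6\right) = \left(-6 + 23\right) \left(-6\right) = 17 \left(-6\right) = -102$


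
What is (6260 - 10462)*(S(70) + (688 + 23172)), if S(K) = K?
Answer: -100553860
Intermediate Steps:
(6260 - 10462)*(S(70) + (688 + 23172)) = (6260 - 10462)*(70 + (688 + 23172)) = -4202*(70 + 23860) = -4202*23930 = -100553860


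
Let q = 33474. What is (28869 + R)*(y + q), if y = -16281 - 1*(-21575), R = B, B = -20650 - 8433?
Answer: -8296352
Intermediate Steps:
B = -29083
R = -29083
y = 5294 (y = -16281 + 21575 = 5294)
(28869 + R)*(y + q) = (28869 - 29083)*(5294 + 33474) = -214*38768 = -8296352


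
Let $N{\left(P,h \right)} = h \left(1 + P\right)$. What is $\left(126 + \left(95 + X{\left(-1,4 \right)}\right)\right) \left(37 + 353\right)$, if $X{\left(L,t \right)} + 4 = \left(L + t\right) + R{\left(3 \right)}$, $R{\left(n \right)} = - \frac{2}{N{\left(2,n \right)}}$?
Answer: $\frac{257140}{3} \approx 85713.0$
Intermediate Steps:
$R{\left(n \right)} = - \frac{2}{3 n}$ ($R{\left(n \right)} = - \frac{2}{n \left(1 + 2\right)} = - \frac{2}{n 3} = - \frac{2}{3 n}$)
$X{\left(L,t \right)} = - \frac{38}{9} + L + t$ ($X{\left(L,t \right)} = -4 - \left(\frac{2}{9} - L - t\right) = -4 + \left(- \frac{2}{9} + L + t\right) = - \frac{38}{9} + L + t$)
$\left(126 + \left(95 + X{\left(-1,4 \right)}\right)\right) \left(37 + 353\right) = \left(126 + \left(95 - \frac{11}{9}\right)\right) \left(37 + 353\right) = \left(126 + \left(95 - \frac{11}{9}\right)\right) 390 = \left(126 + \frac{844}{9}\right) 390 = \frac{1978}{9} \cdot 390 = \frac{257140}{3}$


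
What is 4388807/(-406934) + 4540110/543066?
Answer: -89314456587/36832003274 ≈ -2.4249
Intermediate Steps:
4388807/(-406934) + 4540110/543066 = 4388807*(-1/406934) + 4540110*(1/543066) = -4388807/406934 + 756685/90511 = -89314456587/36832003274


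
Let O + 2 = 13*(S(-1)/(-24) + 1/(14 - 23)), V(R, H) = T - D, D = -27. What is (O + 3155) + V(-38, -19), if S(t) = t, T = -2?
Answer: 228751/72 ≈ 3177.1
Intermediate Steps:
V(R, H) = 25 (V(R, H) = -2 - 1*(-27) = -2 + 27 = 25)
O = -209/72 (O = -2 + 13*(-1/(-24) + 1/(14 - 23)) = -2 + 13*(-1*(-1/24) + 1/(-9)) = -2 + 13*(1/24 - ⅑) = -2 + 13*(-5/72) = -2 - 65/72 = -209/72 ≈ -2.9028)
(O + 3155) + V(-38, -19) = (-209/72 + 3155) + 25 = 226951/72 + 25 = 228751/72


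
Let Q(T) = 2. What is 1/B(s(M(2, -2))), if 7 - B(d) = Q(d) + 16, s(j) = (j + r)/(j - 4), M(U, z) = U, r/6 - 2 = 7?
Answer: -1/11 ≈ -0.090909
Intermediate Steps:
r = 54 (r = 12 + 6*7 = 12 + 42 = 54)
s(j) = (54 + j)/(-4 + j) (s(j) = (j + 54)/(j - 4) = (54 + j)/(-4 + j))
B(d) = -11 (B(d) = 7 - (2 + 16) = 7 - 1*18 = 7 - 18 = -11)
1/B(s(M(2, -2))) = 1/(-11) = -1/11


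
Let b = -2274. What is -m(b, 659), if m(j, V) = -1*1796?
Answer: 1796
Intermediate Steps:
m(j, V) = -1796
-m(b, 659) = -1*(-1796) = 1796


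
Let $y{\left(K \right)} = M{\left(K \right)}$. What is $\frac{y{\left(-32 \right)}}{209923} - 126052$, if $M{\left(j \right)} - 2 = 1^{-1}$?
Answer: $- \frac{26461213993}{209923} \approx -1.2605 \cdot 10^{5}$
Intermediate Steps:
$M{\left(j \right)} = 3$ ($M{\left(j \right)} = 2 + 1^{-1} = 2 + 1 = 3$)
$y{\left(K \right)} = 3$
$\frac{y{\left(-32 \right)}}{209923} - 126052 = \frac{3}{209923} - 126052 = - \frac{26461213993}{209923}$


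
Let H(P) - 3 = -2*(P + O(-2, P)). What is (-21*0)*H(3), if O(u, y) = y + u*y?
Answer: 0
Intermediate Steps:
H(P) = 3 (H(P) = 3 - 2*(P + P*(1 - 2)) = 3 - 2*(P + P*(-1)) = 3 - 2*(P - P) = 3 - 2*0 = 3 + 0 = 3)
(-21*0)*H(3) = -21*0*3 = 0*3 = 0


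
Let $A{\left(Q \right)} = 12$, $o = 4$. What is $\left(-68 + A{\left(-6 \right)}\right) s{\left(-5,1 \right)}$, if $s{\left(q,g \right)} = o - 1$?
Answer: $-168$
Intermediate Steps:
$s{\left(q,g \right)} = 3$ ($s{\left(q,g \right)} = 4 - 1 = 3$)
$\left(-68 + A{\left(-6 \right)}\right) s{\left(-5,1 \right)} = \left(-68 + 12\right) 3 = \left(-56\right) 3 = -168$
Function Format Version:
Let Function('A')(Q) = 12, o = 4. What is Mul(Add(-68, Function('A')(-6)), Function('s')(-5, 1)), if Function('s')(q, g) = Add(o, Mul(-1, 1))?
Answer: -168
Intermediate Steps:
Function('s')(q, g) = 3 (Function('s')(q, g) = Add(4, Mul(-1, 1)) = Add(4, -1) = 3)
Mul(Add(-68, Function('A')(-6)), Function('s')(-5, 1)) = Mul(Add(-68, 12), 3) = Mul(-56, 3) = -168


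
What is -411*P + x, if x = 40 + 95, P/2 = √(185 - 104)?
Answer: -7263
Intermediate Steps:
P = 18 (P = 2*√(185 - 104) = 2*√81 = 2*9 = 18)
x = 135
-411*P + x = -411*18 + 135 = -7398 + 135 = -7263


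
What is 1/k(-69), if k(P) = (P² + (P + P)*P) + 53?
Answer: 1/14336 ≈ 6.9754e-5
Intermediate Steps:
k(P) = 53 + 3*P² (k(P) = (P² + (2*P)*P) + 53 = (P² + 2*P²) + 53 = 3*P² + 53 = 53 + 3*P²)
1/k(-69) = 1/(53 + 3*(-69)²) = 1/(53 + 3*4761) = 1/(53 + 14283) = 1/14336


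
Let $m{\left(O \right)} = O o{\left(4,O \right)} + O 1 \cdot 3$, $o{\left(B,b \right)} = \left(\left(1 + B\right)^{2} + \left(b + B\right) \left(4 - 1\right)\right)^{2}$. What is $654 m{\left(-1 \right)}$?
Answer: $-757986$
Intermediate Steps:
$o{\left(B,b \right)} = \left(\left(1 + B\right)^{2} + 3 B + 3 b\right)^{2}$ ($o{\left(B,b \right)} = \left(\left(1 + B\right)^{2} + \left(B + b\right) 3\right)^{2} = \left(\left(1 + B\right)^{2} + \left(3 B + 3 b\right)\right)^{2} = \left(\left(1 + B\right)^{2} + 3 B + 3 b\right)^{2}$)
$m{\left(O \right)} = 3 O + O \left(37 + 3 O\right)^{2}$ ($m{\left(O \right)} = O \left(\left(1 + 4\right)^{2} + 3 \cdot 4 + 3 O\right)^{2} + O 1 \cdot 3 = O \left(5^{2} + 12 + 3 O\right)^{2} + O 3 = O \left(25 + 12 + 3 O\right)^{2} + 3 O = O \left(37 + 3 O\right)^{2} + 3 O = 3 O + O \left(37 + 3 O\right)^{2}$)
$654 m{\left(-1 \right)} = 654 \left(- (3 + \left(37 + 3 \left(-1\right)\right)^{2})\right) = 654 \left(- (3 + \left(37 - 3\right)^{2})\right) = 654 \left(- (3 + 34^{2})\right) = 654 \left(- (3 + 1156)\right) = 654 \left(\left(-1\right) 1159\right) = 654 \left(-1159\right) = -757986$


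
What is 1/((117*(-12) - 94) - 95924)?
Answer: -1/97422 ≈ -1.0265e-5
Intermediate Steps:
1/((117*(-12) - 94) - 95924) = 1/((-1404 - 94) - 95924) = 1/(-1498 - 95924) = 1/(-97422) = -1/97422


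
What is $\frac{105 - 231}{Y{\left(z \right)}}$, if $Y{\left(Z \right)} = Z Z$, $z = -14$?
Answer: $- \frac{9}{14} \approx -0.64286$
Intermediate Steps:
$Y{\left(Z \right)} = Z^{2}$
$\frac{105 - 231}{Y{\left(z \right)}} = \frac{105 - 231}{\left(-14\right)^{2}} = \frac{105 - 231}{196} = \left(-126\right) \frac{1}{196} = - \frac{9}{14}$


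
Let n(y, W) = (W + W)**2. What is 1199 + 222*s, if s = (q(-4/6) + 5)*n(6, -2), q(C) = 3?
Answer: 29615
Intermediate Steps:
n(y, W) = 4*W**2 (n(y, W) = (2*W)**2 = 4*W**2)
s = 128 (s = (3 + 5)*(4*(-2)**2) = 8*(4*4) = 8*16 = 128)
1199 + 222*s = 1199 + 222*128 = 1199 + 28416 = 29615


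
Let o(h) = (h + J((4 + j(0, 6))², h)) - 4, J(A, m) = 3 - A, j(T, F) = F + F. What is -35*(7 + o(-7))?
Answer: 8995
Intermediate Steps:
j(T, F) = 2*F
o(h) = -257 + h (o(h) = (h + (3 - (4 + 2*6)²)) - 4 = (h + (3 - (4 + 12)²)) - 4 = (h + (3 - 1*16²)) - 4 = (h + (3 - 1*256)) - 4 = (h + (3 - 256)) - 4 = (h - 253) - 4 = (-253 + h) - 4 = -257 + h)
-35*(7 + o(-7)) = -35*(7 + (-257 - 7)) = -35*(7 - 264) = -35*(-257) = 8995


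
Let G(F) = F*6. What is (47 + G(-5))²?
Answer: 289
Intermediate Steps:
G(F) = 6*F
(47 + G(-5))² = (47 + 6*(-5))² = (47 - 30)² = 17² = 289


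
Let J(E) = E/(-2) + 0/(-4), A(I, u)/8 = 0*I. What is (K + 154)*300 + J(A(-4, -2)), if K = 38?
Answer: 57600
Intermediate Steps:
A(I, u) = 0 (A(I, u) = 8*(0*I) = 8*0 = 0)
J(E) = -E/2 (J(E) = E*(-½) + 0*(-¼) = -E/2 + 0 = -E/2)
(K + 154)*300 + J(A(-4, -2)) = (38 + 154)*300 - ½*0 = 192*300 + 0 = 57600 + 0 = 57600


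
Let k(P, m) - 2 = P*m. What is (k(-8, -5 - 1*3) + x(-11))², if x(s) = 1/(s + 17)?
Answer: 157609/36 ≈ 4378.0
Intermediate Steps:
k(P, m) = 2 + P*m
x(s) = 1/(17 + s)
(k(-8, -5 - 1*3) + x(-11))² = ((2 - 8*(-5 - 1*3)) + 1/(17 - 11))² = ((2 - 8*(-5 - 3)) + 1/6)² = ((2 - 8*(-8)) + ⅙)² = ((2 + 64) + ⅙)² = (66 + ⅙)² = (397/6)² = 157609/36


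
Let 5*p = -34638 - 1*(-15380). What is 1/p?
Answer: -5/19258 ≈ -0.00025963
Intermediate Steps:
p = -19258/5 (p = (-34638 - 1*(-15380))/5 = (-34638 + 15380)/5 = (⅕)*(-19258) = -19258/5 ≈ -3851.6)
1/p = 1/(-19258/5) = -5/19258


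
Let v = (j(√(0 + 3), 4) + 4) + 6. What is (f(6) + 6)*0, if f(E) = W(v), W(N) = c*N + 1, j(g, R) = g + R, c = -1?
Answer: 0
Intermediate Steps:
j(g, R) = R + g
v = 14 + √3 (v = ((4 + √(0 + 3)) + 4) + 6 = ((4 + √3) + 4) + 6 = (8 + √3) + 6 = 14 + √3 ≈ 15.732)
W(N) = 1 - N (W(N) = -N + 1 = 1 - N)
f(E) = -13 - √3 (f(E) = 1 - (14 + √3) = 1 + (-14 - √3) = -13 - √3)
(f(6) + 6)*0 = ((-13 - √3) + 6)*0 = (-7 - √3)*0 = 0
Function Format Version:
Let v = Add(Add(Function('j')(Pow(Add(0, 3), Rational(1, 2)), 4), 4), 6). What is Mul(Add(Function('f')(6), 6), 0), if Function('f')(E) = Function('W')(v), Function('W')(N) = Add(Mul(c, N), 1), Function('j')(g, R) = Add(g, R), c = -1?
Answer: 0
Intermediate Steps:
Function('j')(g, R) = Add(R, g)
v = Add(14, Pow(3, Rational(1, 2))) (v = Add(Add(Add(4, Pow(Add(0, 3), Rational(1, 2))), 4), 6) = Add(Add(Add(4, Pow(3, Rational(1, 2))), 4), 6) = Add(Add(8, Pow(3, Rational(1, 2))), 6) = Add(14, Pow(3, Rational(1, 2))) ≈ 15.732)
Function('W')(N) = Add(1, Mul(-1, N)) (Function('W')(N) = Add(Mul(-1, N), 1) = Add(1, Mul(-1, N)))
Function('f')(E) = Add(-13, Mul(-1, Pow(3, Rational(1, 2)))) (Function('f')(E) = Add(1, Mul(-1, Add(14, Pow(3, Rational(1, 2))))) = Add(1, Add(-14, Mul(-1, Pow(3, Rational(1, 2))))) = Add(-13, Mul(-1, Pow(3, Rational(1, 2)))))
Mul(Add(Function('f')(6), 6), 0) = Mul(Add(Add(-13, Mul(-1, Pow(3, Rational(1, 2)))), 6), 0) = Mul(Add(-7, Mul(-1, Pow(3, Rational(1, 2)))), 0) = 0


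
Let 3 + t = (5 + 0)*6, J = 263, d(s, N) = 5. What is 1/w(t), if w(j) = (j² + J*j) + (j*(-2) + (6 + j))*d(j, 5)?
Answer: 1/7725 ≈ 0.00012945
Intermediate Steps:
t = 27 (t = -3 + (5 + 0)*6 = -3 + 5*6 = -3 + 30 = 27)
w(j) = 30 + j² + 258*j (w(j) = (j² + 263*j) + (j*(-2) + (6 + j))*5 = (j² + 263*j) + (-2*j + (6 + j))*5 = (j² + 263*j) + (6 - j)*5 = (j² + 263*j) + (30 - 5*j) = 30 + j² + 258*j)
1/w(t) = 1/(30 + 27² + 258*27) = 1/(30 + 729 + 6966) = 1/7725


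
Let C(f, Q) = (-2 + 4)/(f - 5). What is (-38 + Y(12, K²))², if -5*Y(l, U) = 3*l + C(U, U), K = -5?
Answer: 5112121/2500 ≈ 2044.8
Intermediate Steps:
C(f, Q) = 2/(-5 + f)
Y(l, U) = -3*l/5 - 2/(5*(-5 + U)) (Y(l, U) = -(3*l + 2/(-5 + U))/5 = -(2/(-5 + U) + 3*l)/5 = -3*l/5 - 2/(5*(-5 + U)))
(-38 + Y(12, K²))² = (-38 + (-2 - 3*12*(-5 + (-5)²))/(5*(-5 + (-5)²)))² = (-38 + (-2 - 3*12*(-5 + 25))/(5*(-5 + 25)))² = (-38 + (⅕)*(-2 - 3*12*20)/20)² = (-38 + (⅕)*(1/20)*(-2 - 720))² = (-38 + (⅕)*(1/20)*(-722))² = (-38 - 361/50)² = (-2261/50)² = 5112121/2500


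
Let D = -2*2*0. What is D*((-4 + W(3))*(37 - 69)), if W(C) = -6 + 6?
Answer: 0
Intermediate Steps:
W(C) = 0
D = 0 (D = -4*0 = 0)
D*((-4 + W(3))*(37 - 69)) = 0*((-4 + 0)*(37 - 69)) = 0*(-4*(-32)) = 0*128 = 0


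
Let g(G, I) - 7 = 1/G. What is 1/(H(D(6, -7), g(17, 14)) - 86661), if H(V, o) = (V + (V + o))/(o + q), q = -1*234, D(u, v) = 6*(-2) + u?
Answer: -643/55723009 ≈ -1.1539e-5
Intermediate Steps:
D(u, v) = -12 + u
g(G, I) = 7 + 1/G
q = -234
H(V, o) = (o + 2*V)/(-234 + o) (H(V, o) = (V + (V + o))/(o - 234) = (o + 2*V)/(-234 + o))
1/(H(D(6, -7), g(17, 14)) - 86661) = 1/(((7 + 1/17) + 2*(-12 + 6))/(-234 + (7 + 1/17)) - 86661) = 1/(((7 + 1/17) + 2*(-6))/(-234 + (7 + 1/17)) - 86661) = 1/((120/17 - 12)/(-234 + 120/17) - 86661) = 1/(-84/17/(-3858/17) - 86661) = 1/(-17/3858*(-84/17) - 86661) = 1/(14/643 - 86661) = 1/(-55723009/643) = -643/55723009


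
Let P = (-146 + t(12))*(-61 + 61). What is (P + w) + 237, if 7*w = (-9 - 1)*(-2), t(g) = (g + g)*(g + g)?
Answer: 1679/7 ≈ 239.86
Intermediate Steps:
t(g) = 4*g² (t(g) = (2*g)*(2*g) = 4*g²)
P = 0 (P = (-146 + 4*12²)*(-61 + 61) = (-146 + 4*144)*0 = (-146 + 576)*0 = 430*0 = 0)
w = 20/7 (w = ((-9 - 1)*(-2))/7 = (-10*(-2))/7 = (⅐)*20 = 20/7 ≈ 2.8571)
(P + w) + 237 = (0 + 20/7) + 237 = 20/7 + 237 = 1679/7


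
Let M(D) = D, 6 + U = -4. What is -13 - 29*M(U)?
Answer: 277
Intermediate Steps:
U = -10 (U = -6 - 4 = -10)
-13 - 29*M(U) = -13 - 29*(-10) = -13 + 290 = 277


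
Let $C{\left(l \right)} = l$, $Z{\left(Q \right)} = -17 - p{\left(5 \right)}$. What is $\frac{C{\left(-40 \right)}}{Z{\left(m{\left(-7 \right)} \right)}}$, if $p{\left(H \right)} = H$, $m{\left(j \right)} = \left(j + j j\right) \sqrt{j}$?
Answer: $\frac{20}{11} \approx 1.8182$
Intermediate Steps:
$m{\left(j \right)} = \sqrt{j} \left(j + j^{2}\right)$ ($m{\left(j \right)} = \left(j + j^{2}\right) \sqrt{j} = \sqrt{j} \left(j + j^{2}\right)$)
$Z{\left(Q \right)} = -22$ ($Z{\left(Q \right)} = -17 - 5 = -22$)
$\frac{C{\left(-40 \right)}}{Z{\left(m{\left(-7 \right)} \right)}} = - \frac{40}{-22} = \left(-40\right) \left(- \frac{1}{22}\right) = \frac{20}{11}$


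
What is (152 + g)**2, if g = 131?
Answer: 80089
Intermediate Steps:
(152 + g)**2 = (152 + 131)**2 = 283**2 = 80089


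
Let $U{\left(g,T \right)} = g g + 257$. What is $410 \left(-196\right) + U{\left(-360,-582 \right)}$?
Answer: $49497$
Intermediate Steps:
$U{\left(g,T \right)} = 257 + g^{2}$ ($U{\left(g,T \right)} = g^{2} + 257 = 257 + g^{2}$)
$410 \left(-196\right) + U{\left(-360,-582 \right)} = 410 \left(-196\right) + \left(257 + \left(-360\right)^{2}\right) = -80360 + \left(257 + 129600\right) = -80360 + 129857 = 49497$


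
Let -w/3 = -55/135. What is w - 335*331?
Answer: -997954/9 ≈ -1.1088e+5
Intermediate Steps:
w = 11/9 (w = -(-165)/135 = -3*(-11/27) = 11/9 ≈ 1.2222)
w - 335*331 = 11/9 - 335*331 = 11/9 - 110885 = -997954/9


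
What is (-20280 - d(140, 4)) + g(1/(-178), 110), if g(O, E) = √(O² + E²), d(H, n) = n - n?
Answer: -20280 + √383376401/178 ≈ -20170.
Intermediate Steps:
d(H, n) = 0
g(O, E) = √(E² + O²)
(-20280 - d(140, 4)) + g(1/(-178), 110) = (-20280 - 1*0) + √(110² + (1/(-178))²) = (-20280 + 0) + √(12100 + (-1/178)²) = -20280 + √(12100 + 1/31684) = -20280 + √(383376401/31684) = -20280 + √383376401/178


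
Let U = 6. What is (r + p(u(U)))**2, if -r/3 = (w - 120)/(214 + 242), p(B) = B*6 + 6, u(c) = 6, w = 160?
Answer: 628849/361 ≈ 1742.0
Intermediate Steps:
p(B) = 6 + 6*B (p(B) = 6*B + 6 = 6 + 6*B)
r = -5/19 (r = -3*(160 - 120)/(214 + 242) = -120/456 = -3*5/57 = -5/19 ≈ -0.26316)
(r + p(u(U)))**2 = (-5/19 + (6 + 6*6))**2 = (-5/19 + (6 + 36))**2 = (-5/19 + 42)**2 = (793/19)**2 = 628849/361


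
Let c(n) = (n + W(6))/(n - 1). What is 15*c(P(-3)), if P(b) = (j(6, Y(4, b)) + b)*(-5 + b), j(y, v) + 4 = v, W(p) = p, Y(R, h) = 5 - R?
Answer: 810/47 ≈ 17.234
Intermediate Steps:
j(y, v) = -4 + v
P(b) = (-5 + b)*(-3 + b) (P(b) = ((-4 + (5 - 1*4)) + b)*(-5 + b) = ((-4 + (5 - 4)) + b)*(-5 + b) = ((-4 + 1) + b)*(-5 + b) = (-3 + b)*(-5 + b) = (-5 + b)*(-3 + b))
c(n) = (6 + n)/(-1 + n) (c(n) = (n + 6)/(n - 1) = (6 + n)/(-1 + n))
15*c(P(-3)) = 15*((6 + (15 + (-3)² - 8*(-3)))/(-1 + (15 + (-3)² - 8*(-3)))) = 15*((6 + (15 + 9 + 24))/(-1 + (15 + 9 + 24))) = 15*((6 + 48)/(-1 + 48)) = 15*(54/47) = 810/47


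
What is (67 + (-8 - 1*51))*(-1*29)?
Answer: -232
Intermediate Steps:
(67 + (-8 - 1*51))*(-1*29) = (67 + (-8 - 51))*(-29) = (67 - 59)*(-29) = 8*(-29) = -232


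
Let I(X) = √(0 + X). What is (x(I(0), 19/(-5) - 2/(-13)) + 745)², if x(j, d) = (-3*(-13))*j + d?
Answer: 2322083344/4225 ≈ 5.4961e+5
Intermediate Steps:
I(X) = √X
x(j, d) = d + 39*j (x(j, d) = 39*j + d = d + 39*j)
(x(I(0), 19/(-5) - 2/(-13)) + 745)² = (((19/(-5) - 2/(-13)) + 39*√0) + 745)² = (((19*(-⅕) - 2*(-1/13)) + 39*0) + 745)² = (((-19/5 + 2/13) + 0) + 745)² = ((-237/65 + 0) + 745)² = (-237/65 + 745)² = (48188/65)² = 2322083344/4225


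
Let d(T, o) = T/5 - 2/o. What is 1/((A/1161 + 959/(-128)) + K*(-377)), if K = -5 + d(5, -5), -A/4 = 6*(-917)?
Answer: 247680/338990671 ≈ 0.00073064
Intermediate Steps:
A = 22008 (A = -24*(-917) = -4*(-5502) = 22008)
d(T, o) = -2/o + T/5 (d(T, o) = T*(1/5) - 2/o = T/5 - 2/o = -2/o + T/5)
K = -18/5 (K = -5 + (-2/(-5) + (1/5)*5) = -5 + (-2*(-1/5) + 1) = -5 + (2/5 + 1) = -5 + 7/5 = -18/5 ≈ -3.6000)
1/((A/1161 + 959/(-128)) + K*(-377)) = 1/((22008/1161 + 959/(-128)) - 18/5*(-377)) = 1/((22008*(1/1161) + 959*(-1/128)) + 6786/5) = 1/((7336/387 - 959/128) + 6786/5) = 1/(567875/49536 + 6786/5) = 1/(338990671/247680) = 247680/338990671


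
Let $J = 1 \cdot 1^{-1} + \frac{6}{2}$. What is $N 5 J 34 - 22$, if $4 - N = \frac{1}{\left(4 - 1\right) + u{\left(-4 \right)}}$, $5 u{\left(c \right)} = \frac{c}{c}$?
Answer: $\frac{4971}{2} \approx 2485.5$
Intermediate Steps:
$u{\left(c \right)} = \frac{1}{5}$ ($u{\left(c \right)} = \frac{c \frac{1}{c}}{5} = \frac{1}{5} \cdot 1 = \frac{1}{5}$)
$N = \frac{59}{16}$ ($N = 4 - \frac{1}{\left(4 - 1\right) + \frac{1}{5}} = 4 - \frac{1}{3 + \frac{1}{5}} = 4 - \frac{1}{\frac{16}{5}} = 4 - \frac{5}{16} = \frac{59}{16} \approx 3.6875$)
$J = 4$ ($J = 1 \cdot 1 + 6 \cdot \frac{1}{2} = 1 + 3 = 4$)
$N 5 J 34 - 22 = \frac{59}{16} \cdot 5 \cdot 4 \cdot 34 - 22 = \frac{295}{16} \cdot 4 \cdot 34 - 22 = \frac{295}{4} \cdot 34 - 22 = \frac{5015}{2} - 22 = \frac{4971}{2}$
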